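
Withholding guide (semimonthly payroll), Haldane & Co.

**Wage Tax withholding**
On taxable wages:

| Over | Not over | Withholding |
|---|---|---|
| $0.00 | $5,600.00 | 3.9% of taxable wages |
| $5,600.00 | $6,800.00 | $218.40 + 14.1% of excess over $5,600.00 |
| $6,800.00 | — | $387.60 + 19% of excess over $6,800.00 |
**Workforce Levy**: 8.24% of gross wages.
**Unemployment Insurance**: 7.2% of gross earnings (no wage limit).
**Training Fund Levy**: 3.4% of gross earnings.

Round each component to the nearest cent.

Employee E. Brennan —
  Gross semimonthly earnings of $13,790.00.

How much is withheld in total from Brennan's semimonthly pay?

Wage Tax: taxable = $13,790.00
  $387.60 + 19% × ($13,790.00 − $6,800.00) = $387.60 + 19% × $6,990.00 = $1,715.70
Workforce Levy: 8.24% × $13,790.00 = $1,136.30
Unemployment Insurance: 7.2% × $13,790.00 = $992.88
Training Fund Levy: 3.4% × $13,790.00 = $468.86
Total: $1,715.70 + $1,136.30 + $992.88 + $468.86 = $4,313.74

$4,313.74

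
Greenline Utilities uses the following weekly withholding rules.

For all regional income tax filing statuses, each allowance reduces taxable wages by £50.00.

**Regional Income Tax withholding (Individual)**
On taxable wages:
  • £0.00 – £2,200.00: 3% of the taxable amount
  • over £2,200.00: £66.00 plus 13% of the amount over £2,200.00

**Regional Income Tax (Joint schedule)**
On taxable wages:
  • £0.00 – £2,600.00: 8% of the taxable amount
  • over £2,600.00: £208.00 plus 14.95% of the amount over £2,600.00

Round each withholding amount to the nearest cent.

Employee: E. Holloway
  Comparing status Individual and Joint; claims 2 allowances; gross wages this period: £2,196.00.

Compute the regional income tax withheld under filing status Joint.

Regional Income Tax (Joint): taxable = £2,196.00 − 2×£50.00 = £2,096.00
  8% × £2,096.00 = £167.68

£167.68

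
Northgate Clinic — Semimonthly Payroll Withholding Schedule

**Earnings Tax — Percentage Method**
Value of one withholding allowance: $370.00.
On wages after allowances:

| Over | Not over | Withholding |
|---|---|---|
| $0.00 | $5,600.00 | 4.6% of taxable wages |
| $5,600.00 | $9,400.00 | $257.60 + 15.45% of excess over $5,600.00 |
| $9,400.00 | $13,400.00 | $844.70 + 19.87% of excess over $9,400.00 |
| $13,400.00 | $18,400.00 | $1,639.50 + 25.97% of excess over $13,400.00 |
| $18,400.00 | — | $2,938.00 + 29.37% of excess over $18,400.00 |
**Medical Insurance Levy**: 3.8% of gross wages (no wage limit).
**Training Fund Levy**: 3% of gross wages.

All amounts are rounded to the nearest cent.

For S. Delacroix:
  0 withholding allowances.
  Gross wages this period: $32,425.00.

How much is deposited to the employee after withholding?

Earnings Tax: taxable = $32,425.00
  $2,938.00 + 29.37% × ($32,425.00 − $18,400.00) = $2,938.00 + 29.37% × $14,025.00 = $7,057.14
Medical Insurance Levy: 3.8% × $32,425.00 = $1,232.15
Training Fund Levy: 3% × $32,425.00 = $972.75
Total withheld: $7,057.14 + $1,232.15 + $972.75 = $9,262.04
Net pay: $32,425.00 − $9,262.04 = $23,162.96

$23,162.96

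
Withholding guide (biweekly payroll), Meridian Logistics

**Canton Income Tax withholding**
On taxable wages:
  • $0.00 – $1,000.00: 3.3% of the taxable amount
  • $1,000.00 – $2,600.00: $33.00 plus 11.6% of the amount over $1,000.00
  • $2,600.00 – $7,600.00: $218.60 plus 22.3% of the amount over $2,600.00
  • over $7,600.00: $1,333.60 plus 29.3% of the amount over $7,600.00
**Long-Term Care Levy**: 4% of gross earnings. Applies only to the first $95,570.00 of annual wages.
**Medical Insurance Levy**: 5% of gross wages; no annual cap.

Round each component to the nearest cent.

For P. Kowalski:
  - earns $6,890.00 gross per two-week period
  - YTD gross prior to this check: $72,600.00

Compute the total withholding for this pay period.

Canton Income Tax: taxable = $6,890.00
  $218.60 + 22.3% × ($6,890.00 − $2,600.00) = $218.60 + 22.3% × $4,290.00 = $1,175.27
Long-Term Care Levy: 4% × $6,890.00 = $275.60
Medical Insurance Levy: 5% × $6,890.00 = $344.50
Total: $1,175.27 + $275.60 + $344.50 = $1,795.37

$1,795.37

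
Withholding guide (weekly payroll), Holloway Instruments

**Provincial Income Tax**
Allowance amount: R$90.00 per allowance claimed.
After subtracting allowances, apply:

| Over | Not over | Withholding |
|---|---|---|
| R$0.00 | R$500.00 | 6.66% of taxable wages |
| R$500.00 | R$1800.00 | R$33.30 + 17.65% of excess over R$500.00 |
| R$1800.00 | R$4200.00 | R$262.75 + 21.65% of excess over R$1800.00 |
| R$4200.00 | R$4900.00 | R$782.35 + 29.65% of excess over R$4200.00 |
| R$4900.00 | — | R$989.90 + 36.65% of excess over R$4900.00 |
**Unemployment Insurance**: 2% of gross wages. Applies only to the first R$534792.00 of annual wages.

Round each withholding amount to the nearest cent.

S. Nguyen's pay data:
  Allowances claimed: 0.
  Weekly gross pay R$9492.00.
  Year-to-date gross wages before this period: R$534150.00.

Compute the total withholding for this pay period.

R$2685.71

Provincial Income Tax: taxable = R$9492.00
  R$989.90 + 36.65% × (R$9492.00 − R$4900.00) = R$989.90 + 36.65% × R$4592.00 = R$2672.87
Unemployment Insurance: cap R$534792.00 − YTD R$534150.00 = R$642.00 subject; 2% × R$642.00 = R$12.84
Total: R$2672.87 + R$12.84 = R$2685.71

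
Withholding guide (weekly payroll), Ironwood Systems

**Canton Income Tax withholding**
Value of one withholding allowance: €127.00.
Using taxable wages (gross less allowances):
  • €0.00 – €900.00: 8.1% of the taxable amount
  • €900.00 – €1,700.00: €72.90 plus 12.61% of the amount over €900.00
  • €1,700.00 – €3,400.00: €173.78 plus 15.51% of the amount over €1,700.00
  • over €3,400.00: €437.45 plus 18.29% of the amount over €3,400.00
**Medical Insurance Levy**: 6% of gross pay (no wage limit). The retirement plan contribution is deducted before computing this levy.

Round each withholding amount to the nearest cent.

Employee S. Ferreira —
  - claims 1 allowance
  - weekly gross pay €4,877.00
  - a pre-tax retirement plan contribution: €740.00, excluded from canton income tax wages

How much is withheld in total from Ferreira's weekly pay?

Canton Income Tax: taxable = €4,877.00 − €740.00 − 1×€127.00 = €4,010.00
  €437.45 + 18.29% × (€4,010.00 − €3,400.00) = €437.45 + 18.29% × €610.00 = €549.02
Medical Insurance Levy: 6% × €4,137.00 = €248.22
Total: €549.02 + €248.22 = €797.24

€797.24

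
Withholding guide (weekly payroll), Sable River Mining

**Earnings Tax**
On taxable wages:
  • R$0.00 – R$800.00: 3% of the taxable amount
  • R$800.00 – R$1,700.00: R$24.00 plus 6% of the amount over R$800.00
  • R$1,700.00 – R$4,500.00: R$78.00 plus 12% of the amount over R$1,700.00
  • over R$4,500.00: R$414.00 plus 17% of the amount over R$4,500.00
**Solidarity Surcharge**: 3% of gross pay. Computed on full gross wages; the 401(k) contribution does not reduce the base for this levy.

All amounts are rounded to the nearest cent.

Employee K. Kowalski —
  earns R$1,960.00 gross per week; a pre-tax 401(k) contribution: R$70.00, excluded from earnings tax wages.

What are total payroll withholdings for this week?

R$159.60

Earnings Tax: taxable = R$1,960.00 − R$70.00 = R$1,890.00
  R$78.00 + 12% × (R$1,890.00 − R$1,700.00) = R$78.00 + 12% × R$190.00 = R$100.80
Solidarity Surcharge: 3% × R$1,960.00 = R$58.80
Total: R$100.80 + R$58.80 = R$159.60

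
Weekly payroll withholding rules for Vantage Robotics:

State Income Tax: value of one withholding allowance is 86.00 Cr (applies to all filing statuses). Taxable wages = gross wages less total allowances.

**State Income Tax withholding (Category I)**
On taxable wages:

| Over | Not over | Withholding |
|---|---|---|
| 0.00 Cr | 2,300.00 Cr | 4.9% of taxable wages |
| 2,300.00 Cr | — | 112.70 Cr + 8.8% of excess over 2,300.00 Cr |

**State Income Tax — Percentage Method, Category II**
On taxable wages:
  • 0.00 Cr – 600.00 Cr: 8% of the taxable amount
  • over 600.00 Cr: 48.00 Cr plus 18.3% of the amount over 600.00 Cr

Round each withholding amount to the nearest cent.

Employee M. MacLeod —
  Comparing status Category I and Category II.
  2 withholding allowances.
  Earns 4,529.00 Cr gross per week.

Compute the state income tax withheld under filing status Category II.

735.53 Cr

State Income Tax (Category II): taxable = 4,529.00 Cr − 2×86.00 Cr = 4,357.00 Cr
  48.00 Cr + 18.3% × (4,357.00 Cr − 600.00 Cr) = 48.00 Cr + 18.3% × 3,757.00 Cr = 735.53 Cr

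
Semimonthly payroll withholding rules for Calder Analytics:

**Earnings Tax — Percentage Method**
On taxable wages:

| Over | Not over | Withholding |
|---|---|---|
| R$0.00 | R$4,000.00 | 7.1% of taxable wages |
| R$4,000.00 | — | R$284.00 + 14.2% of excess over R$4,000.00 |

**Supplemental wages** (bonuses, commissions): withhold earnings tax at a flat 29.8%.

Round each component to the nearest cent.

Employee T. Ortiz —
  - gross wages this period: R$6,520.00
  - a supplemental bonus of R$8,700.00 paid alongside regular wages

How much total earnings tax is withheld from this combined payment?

R$3,234.44

Earnings Tax: taxable = R$6,520.00
  R$284.00 + 14.2% × (R$6,520.00 − R$4,000.00) = R$284.00 + 14.2% × R$2,520.00 = R$641.84
Supplemental (29.8% flat on bonus): 29.8% × R$8,700.00 = R$2,592.60
Total earnings tax: R$641.84 + R$2,592.60 = R$3,234.44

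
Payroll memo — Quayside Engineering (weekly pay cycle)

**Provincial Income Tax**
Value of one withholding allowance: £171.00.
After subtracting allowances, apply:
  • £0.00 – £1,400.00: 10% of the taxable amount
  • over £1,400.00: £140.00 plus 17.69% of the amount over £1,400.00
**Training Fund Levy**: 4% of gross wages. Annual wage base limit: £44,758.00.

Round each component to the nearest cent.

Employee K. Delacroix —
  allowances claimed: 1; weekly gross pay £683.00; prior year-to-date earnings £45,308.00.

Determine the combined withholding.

Provincial Income Tax: taxable = £683.00 − 1×£171.00 = £512.00
  10% × £512.00 = £51.20
Training Fund Levy: YTD £45,308.00 ≥ cap £44,758.00 → £0.00
Total: £51.20 + £0.00 = £51.20

£51.20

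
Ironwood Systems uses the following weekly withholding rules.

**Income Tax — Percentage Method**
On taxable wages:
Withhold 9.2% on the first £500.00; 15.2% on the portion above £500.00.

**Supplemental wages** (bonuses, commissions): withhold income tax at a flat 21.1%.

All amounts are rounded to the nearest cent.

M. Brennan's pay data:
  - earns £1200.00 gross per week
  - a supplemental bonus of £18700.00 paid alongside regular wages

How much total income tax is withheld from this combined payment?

£4098.10

Income Tax: taxable = £1200.00
  £46.00 + 15.2% × (£1200.00 − £500.00) = £46.00 + 15.2% × £700.00 = £152.40
Supplemental (21.1% flat on bonus): 21.1% × £18700.00 = £3945.70
Total income tax: £152.40 + £3945.70 = £4098.10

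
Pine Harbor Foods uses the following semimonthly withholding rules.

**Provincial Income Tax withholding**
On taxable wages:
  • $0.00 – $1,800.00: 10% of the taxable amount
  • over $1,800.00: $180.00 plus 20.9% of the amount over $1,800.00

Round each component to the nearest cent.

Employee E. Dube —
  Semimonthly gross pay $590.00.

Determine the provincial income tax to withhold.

$59.00

Provincial Income Tax: taxable = $590.00
  10% × $590.00 = $59.00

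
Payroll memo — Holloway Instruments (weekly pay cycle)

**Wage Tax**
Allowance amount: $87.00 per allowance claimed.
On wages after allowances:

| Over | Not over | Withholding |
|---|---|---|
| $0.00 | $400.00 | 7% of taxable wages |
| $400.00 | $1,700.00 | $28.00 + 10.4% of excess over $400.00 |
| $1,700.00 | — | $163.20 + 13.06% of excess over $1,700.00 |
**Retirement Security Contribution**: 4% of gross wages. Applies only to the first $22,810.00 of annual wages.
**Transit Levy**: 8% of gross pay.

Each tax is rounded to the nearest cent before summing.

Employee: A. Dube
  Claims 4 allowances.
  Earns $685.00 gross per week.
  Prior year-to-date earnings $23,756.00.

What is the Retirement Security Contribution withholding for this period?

$0.00

Retirement Security Contribution: YTD $23,756.00 ≥ cap $22,810.00 → $0.00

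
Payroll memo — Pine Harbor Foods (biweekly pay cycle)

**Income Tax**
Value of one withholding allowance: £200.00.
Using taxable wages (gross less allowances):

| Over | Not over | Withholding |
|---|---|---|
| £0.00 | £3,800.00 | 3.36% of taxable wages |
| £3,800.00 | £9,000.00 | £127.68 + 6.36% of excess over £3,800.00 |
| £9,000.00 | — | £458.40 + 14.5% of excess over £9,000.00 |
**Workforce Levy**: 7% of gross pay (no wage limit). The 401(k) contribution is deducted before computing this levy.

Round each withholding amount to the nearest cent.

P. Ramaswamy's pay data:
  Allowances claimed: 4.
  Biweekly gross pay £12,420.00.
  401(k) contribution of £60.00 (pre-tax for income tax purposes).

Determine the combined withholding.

Income Tax: taxable = £12,420.00 − £60.00 − 4×£200.00 = £11,560.00
  £458.40 + 14.5% × (£11,560.00 − £9,000.00) = £458.40 + 14.5% × £2,560.00 = £829.60
Workforce Levy: 7% × £12,360.00 = £865.20
Total: £829.60 + £865.20 = £1,694.80

£1,694.80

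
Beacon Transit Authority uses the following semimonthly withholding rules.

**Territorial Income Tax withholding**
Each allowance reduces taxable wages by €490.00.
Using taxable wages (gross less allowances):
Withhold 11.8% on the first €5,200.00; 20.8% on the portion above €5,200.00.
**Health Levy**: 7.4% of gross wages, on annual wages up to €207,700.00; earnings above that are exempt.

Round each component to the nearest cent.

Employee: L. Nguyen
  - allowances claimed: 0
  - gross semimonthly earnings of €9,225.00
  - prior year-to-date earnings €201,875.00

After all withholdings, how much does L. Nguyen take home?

Territorial Income Tax: taxable = €9,225.00
  €613.60 + 20.8% × (€9,225.00 − €5,200.00) = €613.60 + 20.8% × €4,025.00 = €1,450.80
Health Levy: cap €207,700.00 − YTD €201,875.00 = €5,825.00 subject; 7.4% × €5,825.00 = €431.05
Total withheld: €1,450.80 + €431.05 = €1,881.85
Net pay: €9,225.00 − €1,881.85 = €7,343.15

€7,343.15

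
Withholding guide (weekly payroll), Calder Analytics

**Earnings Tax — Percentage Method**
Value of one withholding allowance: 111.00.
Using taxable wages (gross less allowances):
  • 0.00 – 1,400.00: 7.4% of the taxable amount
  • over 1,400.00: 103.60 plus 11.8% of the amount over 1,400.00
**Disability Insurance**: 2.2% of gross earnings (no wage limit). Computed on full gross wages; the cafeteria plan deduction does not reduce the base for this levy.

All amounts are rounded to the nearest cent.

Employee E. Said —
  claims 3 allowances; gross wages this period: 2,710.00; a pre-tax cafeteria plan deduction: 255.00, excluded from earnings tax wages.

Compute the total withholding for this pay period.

248.42

Earnings Tax: taxable = 2,710.00 − 255.00 − 3×111.00 = 2,122.00
  103.60 + 11.8% × (2,122.00 − 1,400.00) = 103.60 + 11.8% × 722.00 = 188.80
Disability Insurance: 2.2% × 2,710.00 = 59.62
Total: 188.80 + 59.62 = 248.42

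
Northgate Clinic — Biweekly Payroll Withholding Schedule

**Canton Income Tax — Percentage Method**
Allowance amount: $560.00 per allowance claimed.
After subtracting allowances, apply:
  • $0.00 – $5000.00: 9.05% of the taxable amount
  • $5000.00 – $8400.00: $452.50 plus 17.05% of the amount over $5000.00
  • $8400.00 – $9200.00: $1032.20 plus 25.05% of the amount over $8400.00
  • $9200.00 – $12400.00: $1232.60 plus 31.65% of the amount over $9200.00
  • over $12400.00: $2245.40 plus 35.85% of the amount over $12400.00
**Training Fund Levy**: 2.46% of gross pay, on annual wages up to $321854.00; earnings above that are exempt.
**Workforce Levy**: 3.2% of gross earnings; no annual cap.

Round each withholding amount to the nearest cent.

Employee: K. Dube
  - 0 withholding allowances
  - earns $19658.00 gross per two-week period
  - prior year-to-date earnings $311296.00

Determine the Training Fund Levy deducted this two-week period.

Training Fund Levy: cap $321854.00 − YTD $311296.00 = $10558.00 subject; 2.46% × $10558.00 = $259.73

$259.73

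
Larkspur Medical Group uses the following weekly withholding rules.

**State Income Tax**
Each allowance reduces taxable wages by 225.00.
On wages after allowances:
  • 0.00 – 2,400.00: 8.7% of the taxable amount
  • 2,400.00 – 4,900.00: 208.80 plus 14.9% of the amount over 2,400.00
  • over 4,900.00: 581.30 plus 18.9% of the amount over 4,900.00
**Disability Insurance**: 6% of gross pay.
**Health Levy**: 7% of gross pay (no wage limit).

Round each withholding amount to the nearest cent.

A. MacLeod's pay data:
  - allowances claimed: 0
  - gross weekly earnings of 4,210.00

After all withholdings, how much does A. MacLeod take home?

3,184.21

State Income Tax: taxable = 4,210.00
  208.80 + 14.9% × (4,210.00 − 2,400.00) = 208.80 + 14.9% × 1,810.00 = 478.49
Disability Insurance: 6% × 4,210.00 = 252.60
Health Levy: 7% × 4,210.00 = 294.70
Total withheld: 478.49 + 252.60 + 294.70 = 1,025.79
Net pay: 4,210.00 − 1,025.79 = 3,184.21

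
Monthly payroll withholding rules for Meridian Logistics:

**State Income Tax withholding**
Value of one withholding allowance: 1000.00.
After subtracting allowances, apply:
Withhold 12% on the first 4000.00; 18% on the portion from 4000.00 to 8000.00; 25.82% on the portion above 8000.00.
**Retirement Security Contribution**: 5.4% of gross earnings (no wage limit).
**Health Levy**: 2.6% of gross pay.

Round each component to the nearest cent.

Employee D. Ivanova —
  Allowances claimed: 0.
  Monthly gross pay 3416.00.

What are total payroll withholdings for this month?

State Income Tax: taxable = 3416.00
  12% × 3416.00 = 409.92
Retirement Security Contribution: 5.4% × 3416.00 = 184.46
Health Levy: 2.6% × 3416.00 = 88.82
Total: 409.92 + 184.46 + 88.82 = 683.20

683.20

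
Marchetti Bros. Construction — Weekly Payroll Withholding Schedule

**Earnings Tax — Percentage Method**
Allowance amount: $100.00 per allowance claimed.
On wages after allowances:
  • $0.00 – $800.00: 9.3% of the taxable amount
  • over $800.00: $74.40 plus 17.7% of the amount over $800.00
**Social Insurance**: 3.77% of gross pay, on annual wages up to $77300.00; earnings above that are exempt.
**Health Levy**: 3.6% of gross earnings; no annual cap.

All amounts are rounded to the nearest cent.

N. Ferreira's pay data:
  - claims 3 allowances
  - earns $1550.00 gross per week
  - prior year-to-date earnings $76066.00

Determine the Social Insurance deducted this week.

Social Insurance: cap $77300.00 − YTD $76066.00 = $1234.00 subject; 3.77% × $1234.00 = $46.52

$46.52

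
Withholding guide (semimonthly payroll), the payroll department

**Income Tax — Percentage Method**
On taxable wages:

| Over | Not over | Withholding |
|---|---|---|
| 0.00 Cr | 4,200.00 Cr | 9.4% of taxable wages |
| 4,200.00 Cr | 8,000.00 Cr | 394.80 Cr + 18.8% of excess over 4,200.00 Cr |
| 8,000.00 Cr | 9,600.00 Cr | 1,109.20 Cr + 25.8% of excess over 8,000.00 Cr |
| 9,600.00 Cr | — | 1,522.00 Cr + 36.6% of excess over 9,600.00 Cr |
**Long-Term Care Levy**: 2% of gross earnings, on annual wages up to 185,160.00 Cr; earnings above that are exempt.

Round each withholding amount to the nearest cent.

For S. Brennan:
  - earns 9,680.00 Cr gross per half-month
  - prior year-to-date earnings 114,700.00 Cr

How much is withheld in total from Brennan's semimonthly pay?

Income Tax: taxable = 9,680.00 Cr
  1,522.00 Cr + 36.6% × (9,680.00 Cr − 9,600.00 Cr) = 1,522.00 Cr + 36.6% × 80.00 Cr = 1,551.28 Cr
Long-Term Care Levy: 2% × 9,680.00 Cr = 193.60 Cr
Total: 1,551.28 Cr + 193.60 Cr = 1,744.88 Cr

1,744.88 Cr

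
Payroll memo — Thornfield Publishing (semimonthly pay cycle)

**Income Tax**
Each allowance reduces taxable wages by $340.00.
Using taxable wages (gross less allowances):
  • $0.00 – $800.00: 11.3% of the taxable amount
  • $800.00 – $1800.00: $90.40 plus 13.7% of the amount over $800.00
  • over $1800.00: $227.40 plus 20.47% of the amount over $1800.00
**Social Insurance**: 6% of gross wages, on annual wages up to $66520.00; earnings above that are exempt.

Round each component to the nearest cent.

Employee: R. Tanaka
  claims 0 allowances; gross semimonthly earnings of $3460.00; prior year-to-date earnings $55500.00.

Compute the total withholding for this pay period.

$774.80

Income Tax: taxable = $3460.00
  $227.40 + 20.47% × ($3460.00 − $1800.00) = $227.40 + 20.47% × $1660.00 = $567.20
Social Insurance: 6% × $3460.00 = $207.60
Total: $567.20 + $207.60 = $774.80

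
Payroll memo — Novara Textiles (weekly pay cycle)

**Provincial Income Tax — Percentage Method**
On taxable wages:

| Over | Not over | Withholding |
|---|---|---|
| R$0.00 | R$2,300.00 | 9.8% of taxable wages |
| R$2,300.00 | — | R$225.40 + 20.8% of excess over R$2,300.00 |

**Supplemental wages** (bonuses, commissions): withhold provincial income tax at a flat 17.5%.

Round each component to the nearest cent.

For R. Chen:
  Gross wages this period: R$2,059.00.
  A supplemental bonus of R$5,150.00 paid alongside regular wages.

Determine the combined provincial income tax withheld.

R$1,103.03

Provincial Income Tax: taxable = R$2,059.00
  9.8% × R$2,059.00 = R$201.78
Supplemental (17.5% flat on bonus): 17.5% × R$5,150.00 = R$901.25
Total provincial income tax: R$201.78 + R$901.25 = R$1,103.03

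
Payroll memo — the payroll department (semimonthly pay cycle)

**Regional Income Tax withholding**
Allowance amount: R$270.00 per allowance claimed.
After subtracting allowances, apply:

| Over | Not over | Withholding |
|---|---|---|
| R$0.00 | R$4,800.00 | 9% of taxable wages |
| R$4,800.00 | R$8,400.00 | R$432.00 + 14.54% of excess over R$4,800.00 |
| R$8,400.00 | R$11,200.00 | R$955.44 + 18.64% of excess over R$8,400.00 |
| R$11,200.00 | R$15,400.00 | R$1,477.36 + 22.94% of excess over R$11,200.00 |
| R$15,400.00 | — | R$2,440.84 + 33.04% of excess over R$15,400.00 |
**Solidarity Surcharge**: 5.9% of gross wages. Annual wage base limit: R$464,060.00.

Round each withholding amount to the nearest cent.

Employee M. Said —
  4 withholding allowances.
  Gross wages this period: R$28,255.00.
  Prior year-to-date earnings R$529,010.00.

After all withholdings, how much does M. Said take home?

Regional Income Tax: taxable = R$28,255.00 − 4×R$270.00 = R$27,175.00
  R$2,440.84 + 33.04% × (R$27,175.00 − R$15,400.00) = R$2,440.84 + 33.04% × R$11,775.00 = R$6,331.30
Solidarity Surcharge: YTD R$529,010.00 ≥ cap R$464,060.00 → R$0.00
Total withheld: R$6,331.30 + R$0.00 = R$6,331.30
Net pay: R$28,255.00 − R$6,331.30 = R$21,923.70

R$21,923.70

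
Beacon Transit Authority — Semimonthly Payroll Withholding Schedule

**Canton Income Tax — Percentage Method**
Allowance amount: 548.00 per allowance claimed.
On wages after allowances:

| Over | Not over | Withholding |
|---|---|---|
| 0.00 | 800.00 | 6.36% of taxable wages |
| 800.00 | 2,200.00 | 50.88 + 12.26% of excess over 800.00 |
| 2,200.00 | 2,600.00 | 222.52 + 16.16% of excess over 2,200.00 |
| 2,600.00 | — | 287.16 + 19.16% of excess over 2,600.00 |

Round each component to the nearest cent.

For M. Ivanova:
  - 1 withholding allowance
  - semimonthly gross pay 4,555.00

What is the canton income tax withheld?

Canton Income Tax: taxable = 4,555.00 − 1×548.00 = 4,007.00
  287.16 + 19.16% × (4,007.00 − 2,600.00) = 287.16 + 19.16% × 1,407.00 = 556.74

556.74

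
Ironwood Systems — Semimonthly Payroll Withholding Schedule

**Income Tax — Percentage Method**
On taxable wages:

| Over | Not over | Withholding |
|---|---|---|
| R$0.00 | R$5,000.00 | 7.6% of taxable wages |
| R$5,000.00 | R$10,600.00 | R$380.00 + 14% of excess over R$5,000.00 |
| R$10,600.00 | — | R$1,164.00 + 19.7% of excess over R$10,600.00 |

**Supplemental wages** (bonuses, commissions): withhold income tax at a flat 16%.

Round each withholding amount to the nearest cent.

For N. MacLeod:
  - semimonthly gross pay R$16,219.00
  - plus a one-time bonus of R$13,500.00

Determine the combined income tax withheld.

R$4,430.94

Income Tax: taxable = R$16,219.00
  R$1,164.00 + 19.7% × (R$16,219.00 − R$10,600.00) = R$1,164.00 + 19.7% × R$5,619.00 = R$2,270.94
Supplemental (16% flat on bonus): 16% × R$13,500.00 = R$2,160.00
Total income tax: R$2,270.94 + R$2,160.00 = R$4,430.94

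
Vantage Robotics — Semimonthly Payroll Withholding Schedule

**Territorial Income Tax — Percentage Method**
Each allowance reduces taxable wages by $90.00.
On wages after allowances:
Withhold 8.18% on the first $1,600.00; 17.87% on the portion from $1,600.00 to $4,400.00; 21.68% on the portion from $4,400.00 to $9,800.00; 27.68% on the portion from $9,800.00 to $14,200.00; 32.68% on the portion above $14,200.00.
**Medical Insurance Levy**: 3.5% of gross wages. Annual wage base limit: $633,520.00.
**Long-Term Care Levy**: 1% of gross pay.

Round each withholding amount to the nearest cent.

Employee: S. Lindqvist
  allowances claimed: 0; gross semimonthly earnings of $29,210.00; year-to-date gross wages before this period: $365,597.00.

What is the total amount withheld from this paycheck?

Territorial Income Tax: taxable = $29,210.00
  $3,019.88 + 32.68% × ($29,210.00 − $14,200.00) = $3,019.88 + 32.68% × $15,010.00 = $7,925.15
Medical Insurance Levy: 3.5% × $29,210.00 = $1,022.35
Long-Term Care Levy: 1% × $29,210.00 = $292.10
Total: $7,925.15 + $1,022.35 + $292.10 = $9,239.60

$9,239.60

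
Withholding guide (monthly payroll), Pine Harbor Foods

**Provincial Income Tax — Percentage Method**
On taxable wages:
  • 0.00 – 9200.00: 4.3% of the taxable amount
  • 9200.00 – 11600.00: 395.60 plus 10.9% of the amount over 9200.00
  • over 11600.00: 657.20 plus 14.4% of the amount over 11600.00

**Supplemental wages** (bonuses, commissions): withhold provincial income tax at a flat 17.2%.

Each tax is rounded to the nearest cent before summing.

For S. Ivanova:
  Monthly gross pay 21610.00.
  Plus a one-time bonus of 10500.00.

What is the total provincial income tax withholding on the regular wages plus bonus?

3904.64

Provincial Income Tax: taxable = 21610.00
  657.20 + 14.4% × (21610.00 − 11600.00) = 657.20 + 14.4% × 10010.00 = 2098.64
Supplemental (17.2% flat on bonus): 17.2% × 10500.00 = 1806.00
Total provincial income tax: 2098.64 + 1806.00 = 3904.64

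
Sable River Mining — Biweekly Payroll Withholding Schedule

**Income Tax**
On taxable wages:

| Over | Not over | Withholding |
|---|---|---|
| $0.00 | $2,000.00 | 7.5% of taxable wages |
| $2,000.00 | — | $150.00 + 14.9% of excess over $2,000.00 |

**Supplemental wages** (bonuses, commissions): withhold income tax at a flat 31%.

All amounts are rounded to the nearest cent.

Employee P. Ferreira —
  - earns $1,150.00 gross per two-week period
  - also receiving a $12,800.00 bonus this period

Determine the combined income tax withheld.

$4,054.25

Income Tax: taxable = $1,150.00
  7.5% × $1,150.00 = $86.25
Supplemental (31% flat on bonus): 31% × $12,800.00 = $3,968.00
Total income tax: $86.25 + $3,968.00 = $4,054.25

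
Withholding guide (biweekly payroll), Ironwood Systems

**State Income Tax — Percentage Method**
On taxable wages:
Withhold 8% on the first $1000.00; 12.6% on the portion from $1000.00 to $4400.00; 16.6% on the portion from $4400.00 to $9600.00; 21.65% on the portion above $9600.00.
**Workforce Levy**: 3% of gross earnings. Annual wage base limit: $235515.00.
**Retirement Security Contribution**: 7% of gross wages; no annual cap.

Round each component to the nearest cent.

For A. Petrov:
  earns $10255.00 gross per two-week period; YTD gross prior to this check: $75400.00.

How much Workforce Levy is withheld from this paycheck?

Workforce Levy: 3% × $10255.00 = $307.65

$307.65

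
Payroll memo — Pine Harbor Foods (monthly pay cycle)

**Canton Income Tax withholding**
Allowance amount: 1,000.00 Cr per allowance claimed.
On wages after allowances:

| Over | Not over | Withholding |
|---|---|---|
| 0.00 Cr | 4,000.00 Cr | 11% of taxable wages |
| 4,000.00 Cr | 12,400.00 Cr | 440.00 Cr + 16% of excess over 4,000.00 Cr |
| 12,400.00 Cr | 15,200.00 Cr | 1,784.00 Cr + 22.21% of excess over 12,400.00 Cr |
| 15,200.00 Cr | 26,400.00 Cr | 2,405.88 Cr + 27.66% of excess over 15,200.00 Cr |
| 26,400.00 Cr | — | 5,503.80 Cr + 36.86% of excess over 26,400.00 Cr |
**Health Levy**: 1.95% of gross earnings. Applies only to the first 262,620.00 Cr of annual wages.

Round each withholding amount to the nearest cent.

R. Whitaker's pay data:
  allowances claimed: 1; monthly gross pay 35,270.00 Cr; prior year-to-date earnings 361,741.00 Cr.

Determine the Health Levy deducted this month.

Health Levy: YTD 361,741.00 Cr ≥ cap 262,620.00 Cr → 0.00 Cr

0.00 Cr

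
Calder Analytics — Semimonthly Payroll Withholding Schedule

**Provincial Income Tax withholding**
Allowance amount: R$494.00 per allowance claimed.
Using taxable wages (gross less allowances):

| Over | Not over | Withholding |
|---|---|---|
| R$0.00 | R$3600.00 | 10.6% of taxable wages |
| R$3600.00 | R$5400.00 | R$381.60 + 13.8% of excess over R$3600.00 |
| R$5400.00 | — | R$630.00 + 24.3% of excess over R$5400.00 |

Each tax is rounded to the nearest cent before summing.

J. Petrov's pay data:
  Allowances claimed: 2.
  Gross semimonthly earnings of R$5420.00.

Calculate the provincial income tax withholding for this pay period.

R$496.42

Provincial Income Tax: taxable = R$5420.00 − 2×R$494.00 = R$4432.00
  R$381.60 + 13.8% × (R$4432.00 − R$3600.00) = R$381.60 + 13.8% × R$832.00 = R$496.42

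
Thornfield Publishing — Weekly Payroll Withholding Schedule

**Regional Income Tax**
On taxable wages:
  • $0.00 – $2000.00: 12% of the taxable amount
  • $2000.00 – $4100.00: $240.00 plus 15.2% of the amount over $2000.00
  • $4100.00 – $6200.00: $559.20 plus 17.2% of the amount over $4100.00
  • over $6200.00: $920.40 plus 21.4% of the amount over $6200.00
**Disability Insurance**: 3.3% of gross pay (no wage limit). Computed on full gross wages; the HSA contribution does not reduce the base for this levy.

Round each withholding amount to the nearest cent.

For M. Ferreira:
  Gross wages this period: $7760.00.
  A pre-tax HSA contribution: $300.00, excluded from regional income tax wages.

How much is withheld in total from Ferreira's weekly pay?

$1446.12

Regional Income Tax: taxable = $7760.00 − $300.00 = $7460.00
  $920.40 + 21.4% × ($7460.00 − $6200.00) = $920.40 + 21.4% × $1260.00 = $1190.04
Disability Insurance: 3.3% × $7760.00 = $256.08
Total: $1190.04 + $256.08 = $1446.12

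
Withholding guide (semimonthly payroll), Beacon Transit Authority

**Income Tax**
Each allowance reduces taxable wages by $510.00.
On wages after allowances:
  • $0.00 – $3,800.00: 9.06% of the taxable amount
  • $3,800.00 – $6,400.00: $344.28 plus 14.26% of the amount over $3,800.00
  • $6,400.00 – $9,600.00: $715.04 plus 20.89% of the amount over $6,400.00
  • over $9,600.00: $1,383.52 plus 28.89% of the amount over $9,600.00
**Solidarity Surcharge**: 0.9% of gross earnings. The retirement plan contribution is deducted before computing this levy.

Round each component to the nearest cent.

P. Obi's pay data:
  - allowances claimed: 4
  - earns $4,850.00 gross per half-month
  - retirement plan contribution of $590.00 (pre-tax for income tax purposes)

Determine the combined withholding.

$239.47

Income Tax: taxable = $4,850.00 − $590.00 − 4×$510.00 = $2,220.00
  9.06% × $2,220.00 = $201.13
Solidarity Surcharge: 0.9% × $4,260.00 = $38.34
Total: $201.13 + $38.34 = $239.47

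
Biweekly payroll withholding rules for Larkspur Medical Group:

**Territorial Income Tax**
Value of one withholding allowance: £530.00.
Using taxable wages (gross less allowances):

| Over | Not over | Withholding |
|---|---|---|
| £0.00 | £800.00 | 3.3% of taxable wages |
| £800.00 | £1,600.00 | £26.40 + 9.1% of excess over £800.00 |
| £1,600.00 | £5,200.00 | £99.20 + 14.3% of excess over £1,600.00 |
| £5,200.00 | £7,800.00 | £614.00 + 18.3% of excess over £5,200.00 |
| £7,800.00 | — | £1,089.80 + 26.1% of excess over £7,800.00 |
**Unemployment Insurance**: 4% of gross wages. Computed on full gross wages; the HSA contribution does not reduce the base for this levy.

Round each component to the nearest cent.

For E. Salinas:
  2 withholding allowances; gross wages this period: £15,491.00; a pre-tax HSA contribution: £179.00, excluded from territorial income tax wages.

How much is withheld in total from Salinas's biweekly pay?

Territorial Income Tax: taxable = £15,491.00 − £179.00 − 2×£530.00 = £14,252.00
  £1,089.80 + 26.1% × (£14,252.00 − £7,800.00) = £1,089.80 + 26.1% × £6,452.00 = £2,773.77
Unemployment Insurance: 4% × £15,491.00 = £619.64
Total: £2,773.77 + £619.64 = £3,393.41

£3,393.41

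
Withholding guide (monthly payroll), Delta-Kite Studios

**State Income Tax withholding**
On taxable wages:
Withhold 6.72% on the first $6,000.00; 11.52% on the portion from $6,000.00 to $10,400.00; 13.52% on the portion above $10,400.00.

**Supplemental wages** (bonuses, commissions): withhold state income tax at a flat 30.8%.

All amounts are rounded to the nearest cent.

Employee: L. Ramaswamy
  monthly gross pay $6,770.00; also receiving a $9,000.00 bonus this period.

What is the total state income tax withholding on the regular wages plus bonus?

State Income Tax: taxable = $6,770.00
  $403.20 + 11.52% × ($6,770.00 − $6,000.00) = $403.20 + 11.52% × $770.00 = $491.90
Supplemental (30.8% flat on bonus): 30.8% × $9,000.00 = $2,772.00
Total state income tax: $491.90 + $2,772.00 = $3,263.90

$3,263.90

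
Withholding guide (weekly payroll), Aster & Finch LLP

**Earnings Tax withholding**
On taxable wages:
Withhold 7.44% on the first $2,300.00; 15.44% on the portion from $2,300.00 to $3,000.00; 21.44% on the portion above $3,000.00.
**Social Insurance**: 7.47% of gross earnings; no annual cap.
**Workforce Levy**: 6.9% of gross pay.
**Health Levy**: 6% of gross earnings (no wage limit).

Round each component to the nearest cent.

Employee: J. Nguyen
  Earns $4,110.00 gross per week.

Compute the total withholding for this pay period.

Earnings Tax: taxable = $4,110.00
  $279.20 + 21.44% × ($4,110.00 − $3,000.00) = $279.20 + 21.44% × $1,110.00 = $517.18
Social Insurance: 7.47% × $4,110.00 = $307.02
Workforce Levy: 6.9% × $4,110.00 = $283.59
Health Levy: 6% × $4,110.00 = $246.60
Total: $517.18 + $307.02 + $283.59 + $246.60 = $1,354.39

$1,354.39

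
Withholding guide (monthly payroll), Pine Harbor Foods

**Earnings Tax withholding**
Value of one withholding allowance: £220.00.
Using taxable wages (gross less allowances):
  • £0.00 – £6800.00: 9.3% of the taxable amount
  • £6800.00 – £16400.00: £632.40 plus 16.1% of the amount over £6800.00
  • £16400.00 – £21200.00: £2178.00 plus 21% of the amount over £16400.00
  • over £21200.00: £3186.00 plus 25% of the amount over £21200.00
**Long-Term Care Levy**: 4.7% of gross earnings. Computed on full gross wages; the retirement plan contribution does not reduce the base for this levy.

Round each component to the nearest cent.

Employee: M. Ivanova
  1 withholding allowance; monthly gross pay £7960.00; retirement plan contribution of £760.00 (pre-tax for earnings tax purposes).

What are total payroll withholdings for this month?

Earnings Tax: taxable = £7960.00 − £760.00 − 1×£220.00 = £6980.00
  £632.40 + 16.1% × (£6980.00 − £6800.00) = £632.40 + 16.1% × £180.00 = £661.38
Long-Term Care Levy: 4.7% × £7960.00 = £374.12
Total: £661.38 + £374.12 = £1035.50

£1035.50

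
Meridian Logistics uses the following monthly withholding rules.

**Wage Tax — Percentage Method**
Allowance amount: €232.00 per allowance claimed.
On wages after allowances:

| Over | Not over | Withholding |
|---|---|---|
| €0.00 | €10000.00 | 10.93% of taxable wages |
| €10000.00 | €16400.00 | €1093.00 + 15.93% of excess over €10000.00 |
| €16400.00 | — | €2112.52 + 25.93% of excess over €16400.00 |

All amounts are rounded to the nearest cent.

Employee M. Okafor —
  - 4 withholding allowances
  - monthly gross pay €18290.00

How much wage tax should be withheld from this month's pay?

€2361.97

Wage Tax: taxable = €18290.00 − 4×€232.00 = €17362.00
  €2112.52 + 25.93% × (€17362.00 − €16400.00) = €2112.52 + 25.93% × €962.00 = €2361.97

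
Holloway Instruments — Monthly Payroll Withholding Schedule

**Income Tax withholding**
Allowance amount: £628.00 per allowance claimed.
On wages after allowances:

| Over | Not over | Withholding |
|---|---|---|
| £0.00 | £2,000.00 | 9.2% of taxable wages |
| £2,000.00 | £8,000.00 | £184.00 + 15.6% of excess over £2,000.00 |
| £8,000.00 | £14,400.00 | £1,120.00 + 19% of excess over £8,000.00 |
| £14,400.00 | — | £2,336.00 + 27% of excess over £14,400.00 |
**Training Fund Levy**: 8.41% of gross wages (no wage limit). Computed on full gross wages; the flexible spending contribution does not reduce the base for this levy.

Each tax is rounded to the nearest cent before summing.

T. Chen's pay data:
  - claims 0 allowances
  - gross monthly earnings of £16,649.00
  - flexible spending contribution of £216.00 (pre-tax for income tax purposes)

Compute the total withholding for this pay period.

£4,285.09

Income Tax: taxable = £16,649.00 − £216.00 = £16,433.00
  £2,336.00 + 27% × (£16,433.00 − £14,400.00) = £2,336.00 + 27% × £2,033.00 = £2,884.91
Training Fund Levy: 8.41% × £16,649.00 = £1,400.18
Total: £2,884.91 + £1,400.18 = £4,285.09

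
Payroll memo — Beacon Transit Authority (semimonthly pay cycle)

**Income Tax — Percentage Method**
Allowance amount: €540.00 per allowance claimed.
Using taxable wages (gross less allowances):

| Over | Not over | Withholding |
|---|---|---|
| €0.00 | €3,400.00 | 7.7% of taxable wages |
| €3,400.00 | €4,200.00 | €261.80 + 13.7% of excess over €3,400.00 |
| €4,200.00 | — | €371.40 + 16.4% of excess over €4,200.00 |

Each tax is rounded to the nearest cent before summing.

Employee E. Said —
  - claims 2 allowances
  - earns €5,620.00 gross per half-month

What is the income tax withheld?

Income Tax: taxable = €5,620.00 − 2×€540.00 = €4,540.00
  €371.40 + 16.4% × (€4,540.00 − €4,200.00) = €371.40 + 16.4% × €340.00 = €427.16

€427.16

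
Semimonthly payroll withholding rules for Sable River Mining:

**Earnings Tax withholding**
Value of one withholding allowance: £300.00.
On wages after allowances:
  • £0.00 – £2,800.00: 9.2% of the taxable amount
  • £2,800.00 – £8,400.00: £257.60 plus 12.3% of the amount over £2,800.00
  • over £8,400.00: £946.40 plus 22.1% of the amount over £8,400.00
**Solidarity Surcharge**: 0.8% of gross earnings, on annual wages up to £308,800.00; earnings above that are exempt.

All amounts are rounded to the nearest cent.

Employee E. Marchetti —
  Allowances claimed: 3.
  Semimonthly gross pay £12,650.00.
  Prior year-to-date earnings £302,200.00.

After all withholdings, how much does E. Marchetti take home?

£10,910.45

Earnings Tax: taxable = £12,650.00 − 3×£300.00 = £11,750.00
  £946.40 + 22.1% × (£11,750.00 − £8,400.00) = £946.40 + 22.1% × £3,350.00 = £1,686.75
Solidarity Surcharge: cap £308,800.00 − YTD £302,200.00 = £6,600.00 subject; 0.8% × £6,600.00 = £52.80
Total withheld: £1,686.75 + £52.80 = £1,739.55
Net pay: £12,650.00 − £1,739.55 = £10,910.45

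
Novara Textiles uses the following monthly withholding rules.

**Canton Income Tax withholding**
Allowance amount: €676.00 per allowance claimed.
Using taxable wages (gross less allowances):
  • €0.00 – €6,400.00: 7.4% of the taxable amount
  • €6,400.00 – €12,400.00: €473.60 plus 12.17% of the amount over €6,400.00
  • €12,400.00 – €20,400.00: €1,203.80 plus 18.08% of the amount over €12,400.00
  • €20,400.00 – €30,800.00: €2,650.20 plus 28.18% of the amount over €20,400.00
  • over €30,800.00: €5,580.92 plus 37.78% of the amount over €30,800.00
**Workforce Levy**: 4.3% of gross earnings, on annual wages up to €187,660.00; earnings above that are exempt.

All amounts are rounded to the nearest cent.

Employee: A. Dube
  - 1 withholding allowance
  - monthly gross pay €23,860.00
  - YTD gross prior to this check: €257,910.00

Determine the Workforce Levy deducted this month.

€0.00

Workforce Levy: YTD €257,910.00 ≥ cap €187,660.00 → €0.00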